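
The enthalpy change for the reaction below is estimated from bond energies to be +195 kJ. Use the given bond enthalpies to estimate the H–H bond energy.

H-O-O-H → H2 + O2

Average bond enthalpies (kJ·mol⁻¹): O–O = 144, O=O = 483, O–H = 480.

D(H–H) ≈ 426 kJ/mol

Let D be the H–H bond energy.
Σ(broken) = 2×480 + 1×144 = 1104
Σ(formed) = 1×D + 1×483 = 483 + D
ΔH = Σ(broken) − Σ(formed) = (1104) − (483 + D) = +621 − D
Setting this equal to +195 kJ gives D = 426 kJ/mol.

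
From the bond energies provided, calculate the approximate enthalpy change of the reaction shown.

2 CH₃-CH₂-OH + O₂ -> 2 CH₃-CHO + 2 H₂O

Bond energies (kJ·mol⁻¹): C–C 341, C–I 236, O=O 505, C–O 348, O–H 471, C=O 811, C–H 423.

ΔH ≈ −517 kJ

Bonds broken (reactants):
  C–C: 2 × 341 = 682
  C–H: 10 × 423 = 4230
  C–O: 2 × 348 = 696
  O–H: 2 × 471 = 942
  O=O: 1 × 505 = 505
  Σ(broken) = 7055 kJ
Bonds formed (products):
  C–C: 2 × 341 = 682
  C–H: 8 × 423 = 3384
  C=O: 2 × 811 = 1622
  O–H: 4 × 471 = 1884
  Σ(formed) = 7572 kJ
ΔH = Σ(broken) − Σ(formed) = 7055 − 7572 = −517 kJ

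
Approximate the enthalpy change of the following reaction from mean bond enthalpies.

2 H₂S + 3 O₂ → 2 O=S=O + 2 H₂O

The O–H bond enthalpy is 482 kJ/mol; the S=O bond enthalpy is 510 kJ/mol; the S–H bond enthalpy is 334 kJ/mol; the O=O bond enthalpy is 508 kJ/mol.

Bonds broken (reactants):
  O=O: 3 × 508 = 1524
  S–H: 4 × 334 = 1336
  Σ(broken) = 2860 kJ
Bonds formed (products):
  O–H: 4 × 482 = 1928
  S=O: 4 × 510 = 2040
  Σ(formed) = 3968 kJ
ΔH = Σ(broken) − Σ(formed) = 2860 − 3968 = −1108 kJ

ΔH ≈ −1108 kJ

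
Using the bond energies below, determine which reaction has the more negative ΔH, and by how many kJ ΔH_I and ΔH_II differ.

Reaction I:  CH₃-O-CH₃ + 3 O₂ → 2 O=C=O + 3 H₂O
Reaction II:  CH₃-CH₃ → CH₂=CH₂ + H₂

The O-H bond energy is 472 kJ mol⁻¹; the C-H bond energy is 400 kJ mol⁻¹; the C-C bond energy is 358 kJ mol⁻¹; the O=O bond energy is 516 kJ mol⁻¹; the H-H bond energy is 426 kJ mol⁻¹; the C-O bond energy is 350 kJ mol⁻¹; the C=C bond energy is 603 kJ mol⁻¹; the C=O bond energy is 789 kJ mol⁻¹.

Reaction I:
  Bonds broken (reactants):
    C-H: 6 × 400 = 2400
    C-O: 2 × 350 = 700
    O=O: 3 × 516 = 1548
    Σ(broken) = 4648 kJ
  Bonds formed (products):
    C=O: 4 × 789 = 3156
    O-H: 6 × 472 = 2832
    Σ(formed) = 5988 kJ
  ΔH_I = 4648 − 5988 = −1340 kJ
Reaction II:
  Bonds broken (reactants):
    C-C: 1 × 358 = 358
    C-H: 6 × 400 = 2400
    Σ(broken) = 2758 kJ
  Bonds formed (products):
    C-H: 4 × 400 = 1600
    C=C: 1 × 603 = 603
    H-H: 1 × 426 = 426
    Σ(formed) = 2629 kJ
  ΔH_II = 2758 − 2629 = +129 kJ
ΔH_I − ΔH_II = −1469 kJ, so reaction I has the more negative ΔH; |ΔH_I − ΔH_II| = 1469 kJ.

Reaction I, by 1469 kJ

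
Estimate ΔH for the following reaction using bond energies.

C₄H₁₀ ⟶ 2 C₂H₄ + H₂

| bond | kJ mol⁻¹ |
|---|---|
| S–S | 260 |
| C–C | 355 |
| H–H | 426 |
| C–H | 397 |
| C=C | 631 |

ΔH ≈ +171 kJ

Bonds broken (reactants):
  C–C: 3 × 355 = 1065
  C–H: 10 × 397 = 3970
  Σ(broken) = 5035 kJ
Bonds formed (products):
  C–H: 8 × 397 = 3176
  C=C: 2 × 631 = 1262
  H–H: 1 × 426 = 426
  Σ(formed) = 4864 kJ
ΔH = Σ(broken) − Σ(formed) = 5035 − 4864 = +171 kJ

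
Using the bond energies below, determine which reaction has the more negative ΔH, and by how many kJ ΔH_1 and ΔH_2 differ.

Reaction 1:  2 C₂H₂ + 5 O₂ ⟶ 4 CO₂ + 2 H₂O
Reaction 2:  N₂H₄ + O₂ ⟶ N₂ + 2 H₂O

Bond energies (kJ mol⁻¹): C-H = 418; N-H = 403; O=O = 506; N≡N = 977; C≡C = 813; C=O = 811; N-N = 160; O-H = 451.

Reaction 1:
  Bonds broken (reactants):
    C≡C: 2 × 813 = 1626
    C-H: 4 × 418 = 1672
    O=O: 5 × 506 = 2530
    Σ(broken) = 5828 kJ
  Bonds formed (products):
    C=O: 8 × 811 = 6488
    O-H: 4 × 451 = 1804
    Σ(formed) = 8292 kJ
  ΔH_1 = 5828 − 8292 = −2464 kJ
Reaction 2:
  Bonds broken (reactants):
    N-H: 4 × 403 = 1612
    N-N: 1 × 160 = 160
    O=O: 1 × 506 = 506
    Σ(broken) = 2278 kJ
  Bonds formed (products):
    N≡N: 1 × 977 = 977
    O-H: 4 × 451 = 1804
    Σ(formed) = 2781 kJ
  ΔH_2 = 2278 − 2781 = −503 kJ
ΔH_1 − ΔH_2 = −1961 kJ, so reaction 1 has the more negative ΔH; |ΔH_1 − ΔH_2| = 1961 kJ.

Reaction 1, by 1961 kJ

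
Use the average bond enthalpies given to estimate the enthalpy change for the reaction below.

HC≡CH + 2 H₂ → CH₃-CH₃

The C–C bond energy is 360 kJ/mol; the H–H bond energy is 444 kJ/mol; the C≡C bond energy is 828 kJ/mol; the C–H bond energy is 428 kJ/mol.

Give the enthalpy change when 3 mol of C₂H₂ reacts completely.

ΔH = −1068 kJ

Bonds broken (reactants):
  C≡C: 1 × 828 = 828
  C–H: 2 × 428 = 856
  H–H: 2 × 444 = 888
  Σ(broken) = 2572 kJ
Bonds formed (products):
  C–C: 1 × 360 = 360
  C–H: 6 × 428 = 2568
  Σ(formed) = 2928 kJ
ΔH = Σ(broken) − Σ(formed) = 2572 − 2928 = −356 kJ
For 3× the reaction as written: 3 × (−356) = −1068 kJ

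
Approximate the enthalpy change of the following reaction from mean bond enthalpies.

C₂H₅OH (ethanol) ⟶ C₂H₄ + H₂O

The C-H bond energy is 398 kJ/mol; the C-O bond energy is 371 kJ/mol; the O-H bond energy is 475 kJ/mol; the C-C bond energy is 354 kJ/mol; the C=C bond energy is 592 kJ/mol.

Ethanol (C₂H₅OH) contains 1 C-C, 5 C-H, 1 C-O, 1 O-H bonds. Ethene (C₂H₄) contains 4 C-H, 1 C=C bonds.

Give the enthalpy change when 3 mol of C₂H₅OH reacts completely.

ΔH = +168 kJ

Bonds broken (reactants):
  C-C: 1 × 354 = 354
  C-H: 5 × 398 = 1990
  C-O: 1 × 371 = 371
  O-H: 1 × 475 = 475
  Σ(broken) = 3190 kJ
Bonds formed (products):
  C-H: 4 × 398 = 1592
  C=C: 1 × 592 = 592
  O-H: 2 × 475 = 950
  Σ(formed) = 3134 kJ
ΔH = Σ(broken) − Σ(formed) = 3190 − 3134 = +56 kJ
For 3× the reaction as written: 3 × (+56) = +168 kJ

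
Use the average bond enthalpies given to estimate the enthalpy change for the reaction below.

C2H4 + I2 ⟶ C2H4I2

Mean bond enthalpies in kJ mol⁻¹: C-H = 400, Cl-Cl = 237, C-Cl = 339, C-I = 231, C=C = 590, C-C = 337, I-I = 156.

ΔH ≈ −53 kJ

Bonds broken (reactants):
  C-H: 4 × 400 = 1600
  C=C: 1 × 590 = 590
  I-I: 1 × 156 = 156
  Σ(broken) = 2346 kJ
Bonds formed (products):
  C-C: 1 × 337 = 337
  C-H: 4 × 400 = 1600
  C-I: 2 × 231 = 462
  Σ(formed) = 2399 kJ
ΔH = Σ(broken) − Σ(formed) = 2346 − 2399 = −53 kJ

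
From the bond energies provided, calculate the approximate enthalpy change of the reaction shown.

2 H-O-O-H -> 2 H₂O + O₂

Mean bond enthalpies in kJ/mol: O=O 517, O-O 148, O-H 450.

ΔH ≈ −221 kJ

Bonds broken (reactants):
  O-H: 4 × 450 = 1800
  O-O: 2 × 148 = 296
  Σ(broken) = 2096 kJ
Bonds formed (products):
  O-H: 4 × 450 = 1800
  O=O: 1 × 517 = 517
  Σ(formed) = 2317 kJ
ΔH = Σ(broken) − Σ(formed) = 2096 − 2317 = −221 kJ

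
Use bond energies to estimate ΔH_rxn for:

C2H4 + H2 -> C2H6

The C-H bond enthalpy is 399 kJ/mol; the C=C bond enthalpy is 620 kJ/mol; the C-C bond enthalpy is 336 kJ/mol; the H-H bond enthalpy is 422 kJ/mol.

ΔH ≈ −92 kJ

Bonds broken (reactants):
  C-H: 4 × 399 = 1596
  C=C: 1 × 620 = 620
  H-H: 1 × 422 = 422
  Σ(broken) = 2638 kJ
Bonds formed (products):
  C-C: 1 × 336 = 336
  C-H: 6 × 399 = 2394
  Σ(formed) = 2730 kJ
ΔH = Σ(broken) − Σ(formed) = 2638 − 2730 = −92 kJ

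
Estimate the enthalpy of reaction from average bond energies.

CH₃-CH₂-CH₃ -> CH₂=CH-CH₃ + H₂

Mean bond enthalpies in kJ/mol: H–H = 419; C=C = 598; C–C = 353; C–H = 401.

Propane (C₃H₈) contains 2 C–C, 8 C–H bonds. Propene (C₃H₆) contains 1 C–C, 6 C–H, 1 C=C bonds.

Bonds broken (reactants):
  C–C: 2 × 353 = 706
  C–H: 8 × 401 = 3208
  Σ(broken) = 3914 kJ
Bonds formed (products):
  C–C: 1 × 353 = 353
  C–H: 6 × 401 = 2406
  C=C: 1 × 598 = 598
  H–H: 1 × 419 = 419
  Σ(formed) = 3776 kJ
ΔH = Σ(broken) − Σ(formed) = 3914 − 3776 = +138 kJ

ΔH ≈ +138 kJ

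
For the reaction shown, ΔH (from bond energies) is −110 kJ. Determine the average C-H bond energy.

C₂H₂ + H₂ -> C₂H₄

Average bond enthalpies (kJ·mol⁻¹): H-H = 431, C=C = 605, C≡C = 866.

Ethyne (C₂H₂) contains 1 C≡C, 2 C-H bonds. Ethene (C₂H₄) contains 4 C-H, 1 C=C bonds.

D(C-H) ≈ 401 kJ/mol

Let D be the C-H bond energy.
Σ(broken) = 1×866 + 2×D + 1×431 = 1297 + 2D
Σ(formed) = 4×D + 1×605 = 605 + 4D
ΔH = Σ(broken) − Σ(formed) = (1297 + 2D) − (605 + 4D) = +692 − 2D
Setting this equal to −110 kJ gives 2D = 802, so D = 401 kJ/mol.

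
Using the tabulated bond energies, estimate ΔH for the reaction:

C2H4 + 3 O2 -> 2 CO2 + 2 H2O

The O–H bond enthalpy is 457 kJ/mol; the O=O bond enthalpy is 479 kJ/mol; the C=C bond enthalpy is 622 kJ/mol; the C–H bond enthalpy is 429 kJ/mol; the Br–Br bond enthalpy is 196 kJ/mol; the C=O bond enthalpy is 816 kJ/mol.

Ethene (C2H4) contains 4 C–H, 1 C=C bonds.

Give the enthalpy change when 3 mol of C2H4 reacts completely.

Bonds broken (reactants):
  C–H: 4 × 429 = 1716
  C=C: 1 × 622 = 622
  O=O: 3 × 479 = 1437
  Σ(broken) = 3775 kJ
Bonds formed (products):
  C=O: 4 × 816 = 3264
  O–H: 4 × 457 = 1828
  Σ(formed) = 5092 kJ
ΔH = Σ(broken) − Σ(formed) = 3775 − 5092 = −1317 kJ
For 3× the reaction as written: 3 × (−1317) = −3951 kJ

ΔH = −3951 kJ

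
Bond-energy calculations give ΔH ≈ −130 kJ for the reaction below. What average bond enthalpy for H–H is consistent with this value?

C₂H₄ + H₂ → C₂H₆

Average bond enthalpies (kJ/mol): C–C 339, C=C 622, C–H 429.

Let D be the H–H bond energy.
Σ(broken) = 4×429 + 1×622 + 1×D = 2338 + D
Σ(formed) = 1×339 + 6×429 = 2913
ΔH = Σ(broken) − Σ(formed) = (2338 + D) − (2913) = −575 + D
Setting this equal to −130 kJ gives D = 445 kJ/mol.

D(H–H) ≈ 445 kJ/mol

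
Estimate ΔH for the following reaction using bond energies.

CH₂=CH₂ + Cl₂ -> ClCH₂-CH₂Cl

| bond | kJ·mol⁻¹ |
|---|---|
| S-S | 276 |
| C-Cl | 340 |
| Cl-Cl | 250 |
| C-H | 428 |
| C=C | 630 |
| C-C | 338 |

Bonds broken (reactants):
  C-H: 4 × 428 = 1712
  C=C: 1 × 630 = 630
  Cl-Cl: 1 × 250 = 250
  Σ(broken) = 2592 kJ
Bonds formed (products):
  C-C: 1 × 338 = 338
  C-Cl: 2 × 340 = 680
  C-H: 4 × 428 = 1712
  Σ(formed) = 2730 kJ
ΔH = Σ(broken) − Σ(formed) = 2592 − 2730 = −138 kJ

ΔH ≈ −138 kJ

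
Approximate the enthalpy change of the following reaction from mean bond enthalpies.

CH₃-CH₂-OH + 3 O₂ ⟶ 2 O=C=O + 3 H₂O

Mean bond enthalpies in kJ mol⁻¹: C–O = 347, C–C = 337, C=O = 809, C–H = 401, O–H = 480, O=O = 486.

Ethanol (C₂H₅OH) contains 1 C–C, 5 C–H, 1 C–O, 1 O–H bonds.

Bonds broken (reactants):
  C–C: 1 × 337 = 337
  C–H: 5 × 401 = 2005
  C–O: 1 × 347 = 347
  O–H: 1 × 480 = 480
  O=O: 3 × 486 = 1458
  Σ(broken) = 4627 kJ
Bonds formed (products):
  C=O: 4 × 809 = 3236
  O–H: 6 × 480 = 2880
  Σ(formed) = 6116 kJ
ΔH = Σ(broken) − Σ(formed) = 4627 − 6116 = −1489 kJ

ΔH ≈ −1489 kJ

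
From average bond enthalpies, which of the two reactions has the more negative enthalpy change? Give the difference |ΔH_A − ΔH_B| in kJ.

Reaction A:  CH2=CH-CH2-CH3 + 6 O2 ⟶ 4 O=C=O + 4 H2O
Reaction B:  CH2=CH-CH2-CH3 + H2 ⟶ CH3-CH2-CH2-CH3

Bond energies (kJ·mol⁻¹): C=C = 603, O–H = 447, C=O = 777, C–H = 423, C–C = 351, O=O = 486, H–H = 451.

Reaction A:
  Bonds broken (reactants):
    C–C: 2 × 351 = 702
    C–H: 8 × 423 = 3384
    C=C: 1 × 603 = 603
    O=O: 6 × 486 = 2916
    Σ(broken) = 7605 kJ
  Bonds formed (products):
    C=O: 8 × 777 = 6216
    O–H: 8 × 447 = 3576
    Σ(formed) = 9792 kJ
  ΔH_A = 7605 − 9792 = −2187 kJ
Reaction B:
  Bonds broken (reactants):
    C–C: 2 × 351 = 702
    C–H: 8 × 423 = 3384
    C=C: 1 × 603 = 603
    H–H: 1 × 451 = 451
    Σ(broken) = 5140 kJ
  Bonds formed (products):
    C–C: 3 × 351 = 1053
    C–H: 10 × 423 = 4230
    Σ(formed) = 5283 kJ
  ΔH_B = 5140 − 5283 = −143 kJ
ΔH_A − ΔH_B = −2044 kJ, so reaction A has the more negative ΔH; |ΔH_A − ΔH_B| = 2044 kJ.

Reaction A, by 2044 kJ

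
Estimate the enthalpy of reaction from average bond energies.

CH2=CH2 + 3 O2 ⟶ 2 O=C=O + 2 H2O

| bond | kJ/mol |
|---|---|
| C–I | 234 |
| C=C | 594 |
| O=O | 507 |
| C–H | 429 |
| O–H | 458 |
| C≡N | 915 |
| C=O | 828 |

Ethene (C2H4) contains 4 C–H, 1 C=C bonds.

ΔH ≈ −1313 kJ

Bonds broken (reactants):
  C–H: 4 × 429 = 1716
  C=C: 1 × 594 = 594
  O=O: 3 × 507 = 1521
  Σ(broken) = 3831 kJ
Bonds formed (products):
  C=O: 4 × 828 = 3312
  O–H: 4 × 458 = 1832
  Σ(formed) = 5144 kJ
ΔH = Σ(broken) − Σ(formed) = 3831 − 5144 = −1313 kJ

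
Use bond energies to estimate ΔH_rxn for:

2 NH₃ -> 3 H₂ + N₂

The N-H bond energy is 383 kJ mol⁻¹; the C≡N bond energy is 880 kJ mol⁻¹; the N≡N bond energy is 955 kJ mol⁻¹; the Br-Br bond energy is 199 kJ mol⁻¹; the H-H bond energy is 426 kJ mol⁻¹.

ΔH ≈ +65 kJ

Bonds broken (reactants):
  N-H: 6 × 383 = 2298
  Σ(broken) = 2298 kJ
Bonds formed (products):
  H-H: 3 × 426 = 1278
  N≡N: 1 × 955 = 955
  Σ(formed) = 2233 kJ
ΔH = Σ(broken) − Σ(formed) = 2298 − 2233 = +65 kJ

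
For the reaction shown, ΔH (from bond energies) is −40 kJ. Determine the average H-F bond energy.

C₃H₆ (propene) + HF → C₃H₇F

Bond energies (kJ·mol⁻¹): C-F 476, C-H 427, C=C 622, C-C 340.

D(H-F) ≈ 581 kJ/mol

Let D be the H-F bond energy.
Σ(broken) = 1×340 + 6×427 + 1×622 + 1×D = 3524 + D
Σ(formed) = 2×340 + 1×476 + 7×427 = 4145
ΔH = Σ(broken) − Σ(formed) = (3524 + D) − (4145) = −621 + D
Setting this equal to −40 kJ gives D = 581 kJ/mol.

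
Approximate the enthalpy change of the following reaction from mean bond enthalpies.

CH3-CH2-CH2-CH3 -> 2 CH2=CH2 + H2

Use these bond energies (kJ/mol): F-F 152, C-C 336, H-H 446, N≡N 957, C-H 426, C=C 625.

ΔH ≈ +164 kJ

Bonds broken (reactants):
  C-C: 3 × 336 = 1008
  C-H: 10 × 426 = 4260
  Σ(broken) = 5268 kJ
Bonds formed (products):
  C-H: 8 × 426 = 3408
  C=C: 2 × 625 = 1250
  H-H: 1 × 446 = 446
  Σ(formed) = 5104 kJ
ΔH = Σ(broken) − Σ(formed) = 5268 − 5104 = +164 kJ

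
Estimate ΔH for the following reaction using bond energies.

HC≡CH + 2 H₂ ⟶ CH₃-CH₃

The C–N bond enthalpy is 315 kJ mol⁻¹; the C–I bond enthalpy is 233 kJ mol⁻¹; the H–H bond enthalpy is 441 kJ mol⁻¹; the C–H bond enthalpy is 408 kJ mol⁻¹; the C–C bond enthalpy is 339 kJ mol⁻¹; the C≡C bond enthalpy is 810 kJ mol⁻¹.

ΔH ≈ −279 kJ

Bonds broken (reactants):
  C≡C: 1 × 810 = 810
  C–H: 2 × 408 = 816
  H–H: 2 × 441 = 882
  Σ(broken) = 2508 kJ
Bonds formed (products):
  C–C: 1 × 339 = 339
  C–H: 6 × 408 = 2448
  Σ(formed) = 2787 kJ
ΔH = Σ(broken) − Σ(formed) = 2508 − 2787 = −279 kJ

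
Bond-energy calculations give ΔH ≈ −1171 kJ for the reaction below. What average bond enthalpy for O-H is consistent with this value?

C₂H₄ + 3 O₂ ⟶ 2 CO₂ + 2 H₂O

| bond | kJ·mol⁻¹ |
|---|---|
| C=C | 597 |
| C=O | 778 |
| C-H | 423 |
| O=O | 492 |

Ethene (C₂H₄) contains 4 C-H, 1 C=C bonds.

D(O-H) ≈ 456 kJ/mol

Let D be the O-H bond energy.
Σ(broken) = 4×423 + 1×597 + 3×492 = 3765
Σ(formed) = 4×778 + 4×D = 3112 + 4D
ΔH = Σ(broken) − Σ(formed) = (3765) − (3112 + 4D) = +653 − 4D
Setting this equal to −1171 kJ gives 4D = 1824, so D = 456 kJ/mol.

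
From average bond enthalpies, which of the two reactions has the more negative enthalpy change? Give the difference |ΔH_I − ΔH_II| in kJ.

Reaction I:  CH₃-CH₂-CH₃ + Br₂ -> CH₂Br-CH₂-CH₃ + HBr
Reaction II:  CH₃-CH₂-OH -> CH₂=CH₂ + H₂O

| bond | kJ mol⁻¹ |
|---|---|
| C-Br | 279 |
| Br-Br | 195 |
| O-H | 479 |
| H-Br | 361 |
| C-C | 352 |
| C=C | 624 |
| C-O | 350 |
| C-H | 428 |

Reaction I, by 44 kJ

Reaction I:
  Bonds broken (reactants):
    Br-Br: 1 × 195 = 195
    C-C: 2 × 352 = 704
    C-H: 8 × 428 = 3424
    Σ(broken) = 4323 kJ
  Bonds formed (products):
    C-Br: 1 × 279 = 279
    C-C: 2 × 352 = 704
    C-H: 7 × 428 = 2996
    H-Br: 1 × 361 = 361
    Σ(formed) = 4340 kJ
  ΔH_I = 4323 − 4340 = −17 kJ
Reaction II:
  Bonds broken (reactants):
    C-C: 1 × 352 = 352
    C-H: 5 × 428 = 2140
    C-O: 1 × 350 = 350
    O-H: 1 × 479 = 479
    Σ(broken) = 3321 kJ
  Bonds formed (products):
    C-H: 4 × 428 = 1712
    C=C: 1 × 624 = 624
    O-H: 2 × 479 = 958
    Σ(formed) = 3294 kJ
  ΔH_II = 3321 − 3294 = +27 kJ
ΔH_I − ΔH_II = −44 kJ, so reaction I has the more negative ΔH; |ΔH_I − ΔH_II| = 44 kJ.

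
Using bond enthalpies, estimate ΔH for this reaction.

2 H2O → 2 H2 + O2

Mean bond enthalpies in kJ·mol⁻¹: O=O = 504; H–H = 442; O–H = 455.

ΔH ≈ +432 kJ

Bonds broken (reactants):
  O–H: 4 × 455 = 1820
  Σ(broken) = 1820 kJ
Bonds formed (products):
  H–H: 2 × 442 = 884
  O=O: 1 × 504 = 504
  Σ(formed) = 1388 kJ
ΔH = Σ(broken) − Σ(formed) = 1820 − 1388 = +432 kJ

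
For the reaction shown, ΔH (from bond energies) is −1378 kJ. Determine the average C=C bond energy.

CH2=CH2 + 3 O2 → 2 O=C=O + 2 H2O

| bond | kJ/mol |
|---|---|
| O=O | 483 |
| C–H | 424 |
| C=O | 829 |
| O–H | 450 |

D(C=C) ≈ 593 kJ/mol

Let D be the C=C bond energy.
Σ(broken) = 4×424 + 1×D + 3×483 = 3145 + D
Σ(formed) = 4×829 + 4×450 = 5116
ΔH = Σ(broken) − Σ(formed) = (3145 + D) − (5116) = −1971 + D
Setting this equal to −1378 kJ gives D = 593 kJ/mol.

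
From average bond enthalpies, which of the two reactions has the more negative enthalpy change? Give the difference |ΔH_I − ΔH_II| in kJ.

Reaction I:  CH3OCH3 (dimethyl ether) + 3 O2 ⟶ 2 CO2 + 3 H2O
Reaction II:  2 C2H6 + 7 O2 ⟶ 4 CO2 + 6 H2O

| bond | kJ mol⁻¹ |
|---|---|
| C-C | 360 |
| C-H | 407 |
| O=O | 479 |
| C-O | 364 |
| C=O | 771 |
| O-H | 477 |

Reaction I:
  Bonds broken (reactants):
    C-H: 6 × 407 = 2442
    C-O: 2 × 364 = 728
    O=O: 3 × 479 = 1437
    Σ(broken) = 4607 kJ
  Bonds formed (products):
    C=O: 4 × 771 = 3084
    O-H: 6 × 477 = 2862
    Σ(formed) = 5946 kJ
  ΔH_I = 4607 − 5946 = −1339 kJ
Reaction II:
  Bonds broken (reactants):
    C-C: 2 × 360 = 720
    C-H: 12 × 407 = 4884
    O=O: 7 × 479 = 3353
    Σ(broken) = 8957 kJ
  Bonds formed (products):
    C=O: 8 × 771 = 6168
    O-H: 12 × 477 = 5724
    Σ(formed) = 11892 kJ
  ΔH_II = 8957 − 11892 = −2935 kJ
ΔH_I − ΔH_II = +1596 kJ, so reaction II has the more negative ΔH; |ΔH_I − ΔH_II| = 1596 kJ.

Reaction II, by 1596 kJ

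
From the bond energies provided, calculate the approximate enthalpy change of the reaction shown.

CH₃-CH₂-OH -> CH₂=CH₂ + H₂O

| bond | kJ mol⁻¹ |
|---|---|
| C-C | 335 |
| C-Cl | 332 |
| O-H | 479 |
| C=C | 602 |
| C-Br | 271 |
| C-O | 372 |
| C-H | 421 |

ΔH ≈ +47 kJ

Bonds broken (reactants):
  C-C: 1 × 335 = 335
  C-H: 5 × 421 = 2105
  C-O: 1 × 372 = 372
  O-H: 1 × 479 = 479
  Σ(broken) = 3291 kJ
Bonds formed (products):
  C-H: 4 × 421 = 1684
  C=C: 1 × 602 = 602
  O-H: 2 × 479 = 958
  Σ(formed) = 3244 kJ
ΔH = Σ(broken) − Σ(formed) = 3291 − 3244 = +47 kJ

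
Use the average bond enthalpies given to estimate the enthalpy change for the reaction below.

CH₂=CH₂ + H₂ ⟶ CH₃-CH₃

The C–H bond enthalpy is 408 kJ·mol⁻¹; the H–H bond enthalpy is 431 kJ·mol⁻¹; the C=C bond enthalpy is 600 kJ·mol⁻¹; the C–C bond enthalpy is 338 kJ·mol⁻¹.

Bonds broken (reactants):
  C–H: 4 × 408 = 1632
  C=C: 1 × 600 = 600
  H–H: 1 × 431 = 431
  Σ(broken) = 2663 kJ
Bonds formed (products):
  C–C: 1 × 338 = 338
  C–H: 6 × 408 = 2448
  Σ(formed) = 2786 kJ
ΔH = Σ(broken) − Σ(formed) = 2663 − 2786 = −123 kJ

ΔH ≈ −123 kJ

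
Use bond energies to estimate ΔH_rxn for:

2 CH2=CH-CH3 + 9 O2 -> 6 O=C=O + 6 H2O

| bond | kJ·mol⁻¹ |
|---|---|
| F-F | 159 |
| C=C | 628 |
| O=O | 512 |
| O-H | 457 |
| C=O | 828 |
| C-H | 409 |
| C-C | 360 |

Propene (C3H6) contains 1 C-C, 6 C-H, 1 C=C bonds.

Bonds broken (reactants):
  C-C: 2 × 360 = 720
  C-H: 12 × 409 = 4908
  C=C: 2 × 628 = 1256
  O=O: 9 × 512 = 4608
  Σ(broken) = 11492 kJ
Bonds formed (products):
  C=O: 12 × 828 = 9936
  O-H: 12 × 457 = 5484
  Σ(formed) = 15420 kJ
ΔH = Σ(broken) − Σ(formed) = 11492 − 15420 = −3928 kJ

ΔH ≈ −3928 kJ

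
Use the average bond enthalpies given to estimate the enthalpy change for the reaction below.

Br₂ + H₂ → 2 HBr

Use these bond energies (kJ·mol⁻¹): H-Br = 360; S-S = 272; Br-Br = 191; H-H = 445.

Bonds broken (reactants):
  Br-Br: 1 × 191 = 191
  H-H: 1 × 445 = 445
  Σ(broken) = 636 kJ
Bonds formed (products):
  H-Br: 2 × 360 = 720
  Σ(formed) = 720 kJ
ΔH = Σ(broken) − Σ(formed) = 636 − 720 = −84 kJ

ΔH ≈ −84 kJ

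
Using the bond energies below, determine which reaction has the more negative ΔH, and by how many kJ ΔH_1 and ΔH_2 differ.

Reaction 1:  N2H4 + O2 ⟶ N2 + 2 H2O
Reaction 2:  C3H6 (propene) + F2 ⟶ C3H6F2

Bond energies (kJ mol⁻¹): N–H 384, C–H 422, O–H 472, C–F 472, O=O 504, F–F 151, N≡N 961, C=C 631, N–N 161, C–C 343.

Reaction 1:
  Bonds broken (reactants):
    N–H: 4 × 384 = 1536
    N–N: 1 × 161 = 161
    O=O: 1 × 504 = 504
    Σ(broken) = 2201 kJ
  Bonds formed (products):
    N≡N: 1 × 961 = 961
    O–H: 4 × 472 = 1888
    Σ(formed) = 2849 kJ
  ΔH_1 = 2201 − 2849 = −648 kJ
Reaction 2:
  Bonds broken (reactants):
    C–C: 1 × 343 = 343
    C–H: 6 × 422 = 2532
    C=C: 1 × 631 = 631
    F–F: 1 × 151 = 151
    Σ(broken) = 3657 kJ
  Bonds formed (products):
    C–C: 2 × 343 = 686
    C–F: 2 × 472 = 944
    C–H: 6 × 422 = 2532
    Σ(formed) = 4162 kJ
  ΔH_2 = 3657 − 4162 = −505 kJ
ΔH_1 − ΔH_2 = −143 kJ, so reaction 1 has the more negative ΔH; |ΔH_1 − ΔH_2| = 143 kJ.

Reaction 1, by 143 kJ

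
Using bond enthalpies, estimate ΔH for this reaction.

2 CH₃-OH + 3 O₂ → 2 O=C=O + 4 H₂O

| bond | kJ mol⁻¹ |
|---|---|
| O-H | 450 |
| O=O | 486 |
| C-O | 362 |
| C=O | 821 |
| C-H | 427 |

ΔH ≈ −1240 kJ

Bonds broken (reactants):
  C-H: 6 × 427 = 2562
  C-O: 2 × 362 = 724
  O-H: 2 × 450 = 900
  O=O: 3 × 486 = 1458
  Σ(broken) = 5644 kJ
Bonds formed (products):
  C=O: 4 × 821 = 3284
  O-H: 8 × 450 = 3600
  Σ(formed) = 6884 kJ
ΔH = Σ(broken) − Σ(formed) = 5644 − 6884 = −1240 kJ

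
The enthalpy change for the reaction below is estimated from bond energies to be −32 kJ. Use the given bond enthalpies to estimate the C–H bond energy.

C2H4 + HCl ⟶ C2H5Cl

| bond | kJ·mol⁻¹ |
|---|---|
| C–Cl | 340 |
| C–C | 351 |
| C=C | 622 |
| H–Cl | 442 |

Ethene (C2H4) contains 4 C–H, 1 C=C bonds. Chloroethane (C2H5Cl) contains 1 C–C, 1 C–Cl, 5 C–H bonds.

D(C–H) ≈ 405 kJ/mol

Let D be the C–H bond energy.
Σ(broken) = 4×D + 1×622 + 1×442 = 1064 + 4D
Σ(formed) = 1×351 + 1×340 + 5×D = 691 + 5D
ΔH = Σ(broken) − Σ(formed) = (1064 + 4D) − (691 + 5D) = +373 − D
Setting this equal to −32 kJ gives D = 405 kJ/mol.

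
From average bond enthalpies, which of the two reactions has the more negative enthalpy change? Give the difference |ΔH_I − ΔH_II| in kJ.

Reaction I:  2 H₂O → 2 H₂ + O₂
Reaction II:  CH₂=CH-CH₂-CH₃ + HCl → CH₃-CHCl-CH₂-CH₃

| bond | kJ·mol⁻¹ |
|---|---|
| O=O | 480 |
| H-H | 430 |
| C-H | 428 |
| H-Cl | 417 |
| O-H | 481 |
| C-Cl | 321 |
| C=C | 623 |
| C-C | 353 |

Reaction I:
  Bonds broken (reactants):
    O-H: 4 × 481 = 1924
    Σ(broken) = 1924 kJ
  Bonds formed (products):
    H-H: 2 × 430 = 860
    O=O: 1 × 480 = 480
    Σ(formed) = 1340 kJ
  ΔH_I = 1924 − 1340 = +584 kJ
Reaction II:
  Bonds broken (reactants):
    C-C: 2 × 353 = 706
    C-H: 8 × 428 = 3424
    C=C: 1 × 623 = 623
    H-Cl: 1 × 417 = 417
    Σ(broken) = 5170 kJ
  Bonds formed (products):
    C-C: 3 × 353 = 1059
    C-Cl: 1 × 321 = 321
    C-H: 9 × 428 = 3852
    Σ(formed) = 5232 kJ
  ΔH_II = 5170 − 5232 = −62 kJ
ΔH_I − ΔH_II = +646 kJ, so reaction II has the more negative ΔH; |ΔH_I − ΔH_II| = 646 kJ.

Reaction II, by 646 kJ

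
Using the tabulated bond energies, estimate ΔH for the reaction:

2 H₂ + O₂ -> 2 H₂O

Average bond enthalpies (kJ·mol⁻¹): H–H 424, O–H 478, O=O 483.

ΔH ≈ −581 kJ

Bonds broken (reactants):
  H–H: 2 × 424 = 848
  O=O: 1 × 483 = 483
  Σ(broken) = 1331 kJ
Bonds formed (products):
  O–H: 4 × 478 = 1912
  Σ(formed) = 1912 kJ
ΔH = Σ(broken) − Σ(formed) = 1331 − 1912 = −581 kJ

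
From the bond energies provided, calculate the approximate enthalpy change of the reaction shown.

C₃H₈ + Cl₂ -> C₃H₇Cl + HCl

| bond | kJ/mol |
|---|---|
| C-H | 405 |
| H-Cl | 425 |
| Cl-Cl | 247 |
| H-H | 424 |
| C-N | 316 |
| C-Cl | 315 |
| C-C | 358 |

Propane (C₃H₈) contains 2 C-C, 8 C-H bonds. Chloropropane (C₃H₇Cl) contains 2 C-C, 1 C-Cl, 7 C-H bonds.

ΔH ≈ −88 kJ

Bonds broken (reactants):
  C-C: 2 × 358 = 716
  C-H: 8 × 405 = 3240
  Cl-Cl: 1 × 247 = 247
  Σ(broken) = 4203 kJ
Bonds formed (products):
  C-C: 2 × 358 = 716
  C-Cl: 1 × 315 = 315
  C-H: 7 × 405 = 2835
  H-Cl: 1 × 425 = 425
  Σ(formed) = 4291 kJ
ΔH = Σ(broken) − Σ(formed) = 4203 − 4291 = −88 kJ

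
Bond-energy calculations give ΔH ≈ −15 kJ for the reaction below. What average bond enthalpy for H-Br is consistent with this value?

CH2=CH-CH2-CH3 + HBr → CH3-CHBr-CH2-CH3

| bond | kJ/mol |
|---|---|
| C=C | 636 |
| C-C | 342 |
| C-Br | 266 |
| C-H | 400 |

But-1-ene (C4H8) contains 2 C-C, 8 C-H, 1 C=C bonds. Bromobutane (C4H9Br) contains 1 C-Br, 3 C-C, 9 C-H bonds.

Let D be the H-Br bond energy.
Σ(broken) = 2×342 + 8×400 + 1×636 + 1×D = 4520 + D
Σ(formed) = 1×266 + 3×342 + 9×400 = 4892
ΔH = Σ(broken) − Σ(formed) = (4520 + D) − (4892) = −372 + D
Setting this equal to −15 kJ gives D = 357 kJ/mol.

D(H-Br) ≈ 357 kJ/mol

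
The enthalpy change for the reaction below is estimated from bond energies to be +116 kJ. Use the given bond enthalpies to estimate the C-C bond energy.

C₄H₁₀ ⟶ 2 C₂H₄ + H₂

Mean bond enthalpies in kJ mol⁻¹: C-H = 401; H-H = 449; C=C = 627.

D(C-C) ≈ 339 kJ/mol

Let D be the C-C bond energy.
Σ(broken) = 3×D + 10×401 = 4010 + 3D
Σ(formed) = 8×401 + 2×627 + 1×449 = 4911
ΔH = Σ(broken) − Σ(formed) = (4010 + 3D) − (4911) = −901 + 3D
Setting this equal to +116 kJ gives 3D = 1017, so D = 339 kJ/mol.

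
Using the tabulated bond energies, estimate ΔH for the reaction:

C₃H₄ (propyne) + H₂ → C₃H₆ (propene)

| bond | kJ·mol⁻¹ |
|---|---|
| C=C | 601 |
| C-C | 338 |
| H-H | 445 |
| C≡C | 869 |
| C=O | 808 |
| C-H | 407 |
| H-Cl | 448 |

ΔH ≈ −101 kJ

Bonds broken (reactants):
  C≡C: 1 × 869 = 869
  C-C: 1 × 338 = 338
  C-H: 4 × 407 = 1628
  H-H: 1 × 445 = 445
  Σ(broken) = 3280 kJ
Bonds formed (products):
  C-C: 1 × 338 = 338
  C-H: 6 × 407 = 2442
  C=C: 1 × 601 = 601
  Σ(formed) = 3381 kJ
ΔH = Σ(broken) − Σ(formed) = 3280 − 3381 = −101 kJ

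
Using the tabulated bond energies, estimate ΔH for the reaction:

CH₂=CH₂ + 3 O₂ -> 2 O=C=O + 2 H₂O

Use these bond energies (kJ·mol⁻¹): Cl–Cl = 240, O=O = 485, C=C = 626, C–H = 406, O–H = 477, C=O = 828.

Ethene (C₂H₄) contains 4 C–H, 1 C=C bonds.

Bonds broken (reactants):
  C–H: 4 × 406 = 1624
  C=C: 1 × 626 = 626
  O=O: 3 × 485 = 1455
  Σ(broken) = 3705 kJ
Bonds formed (products):
  C=O: 4 × 828 = 3312
  O–H: 4 × 477 = 1908
  Σ(formed) = 5220 kJ
ΔH = Σ(broken) − Σ(formed) = 3705 − 5220 = −1515 kJ

ΔH ≈ −1515 kJ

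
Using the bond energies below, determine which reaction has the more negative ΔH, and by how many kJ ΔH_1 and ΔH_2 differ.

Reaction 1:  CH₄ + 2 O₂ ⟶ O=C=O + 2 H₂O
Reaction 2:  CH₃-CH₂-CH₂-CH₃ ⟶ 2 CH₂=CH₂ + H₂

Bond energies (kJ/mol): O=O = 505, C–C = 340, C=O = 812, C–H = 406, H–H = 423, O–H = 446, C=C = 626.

Reaction 1:
  Bonds broken (reactants):
    C–H: 4 × 406 = 1624
    O=O: 2 × 505 = 1010
    Σ(broken) = 2634 kJ
  Bonds formed (products):
    C=O: 2 × 812 = 1624
    O–H: 4 × 446 = 1784
    Σ(formed) = 3408 kJ
  ΔH_1 = 2634 − 3408 = −774 kJ
Reaction 2:
  Bonds broken (reactants):
    C–C: 3 × 340 = 1020
    C–H: 10 × 406 = 4060
    Σ(broken) = 5080 kJ
  Bonds formed (products):
    C–H: 8 × 406 = 3248
    C=C: 2 × 626 = 1252
    H–H: 1 × 423 = 423
    Σ(formed) = 4923 kJ
  ΔH_2 = 5080 − 4923 = +157 kJ
ΔH_1 − ΔH_2 = −931 kJ, so reaction 1 has the more negative ΔH; |ΔH_1 − ΔH_2| = 931 kJ.

Reaction 1, by 931 kJ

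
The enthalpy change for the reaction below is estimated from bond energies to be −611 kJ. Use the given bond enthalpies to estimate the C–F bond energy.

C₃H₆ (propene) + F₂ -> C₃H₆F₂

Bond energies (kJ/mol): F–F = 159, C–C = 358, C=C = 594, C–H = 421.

Let D be the C–F bond energy.
Σ(broken) = 1×358 + 6×421 + 1×594 + 1×159 = 3637
Σ(formed) = 2×358 + 2×D + 6×421 = 3242 + 2D
ΔH = Σ(broken) − Σ(formed) = (3637) − (3242 + 2D) = +395 − 2D
Setting this equal to −611 kJ gives 2D = 1006, so D = 503 kJ/mol.

D(C–F) ≈ 503 kJ/mol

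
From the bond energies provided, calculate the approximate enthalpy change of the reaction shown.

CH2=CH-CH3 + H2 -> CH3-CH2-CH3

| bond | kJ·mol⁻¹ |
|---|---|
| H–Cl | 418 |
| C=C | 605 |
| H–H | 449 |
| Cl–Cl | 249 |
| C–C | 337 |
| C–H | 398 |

Bonds broken (reactants):
  C–C: 1 × 337 = 337
  C–H: 6 × 398 = 2388
  C=C: 1 × 605 = 605
  H–H: 1 × 449 = 449
  Σ(broken) = 3779 kJ
Bonds formed (products):
  C–C: 2 × 337 = 674
  C–H: 8 × 398 = 3184
  Σ(formed) = 3858 kJ
ΔH = Σ(broken) − Σ(formed) = 3779 − 3858 = −79 kJ

ΔH ≈ −79 kJ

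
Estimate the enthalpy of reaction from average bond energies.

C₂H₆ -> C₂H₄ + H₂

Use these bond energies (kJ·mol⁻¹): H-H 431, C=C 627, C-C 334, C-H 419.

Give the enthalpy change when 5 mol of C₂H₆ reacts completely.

Bonds broken (reactants):
  C-C: 1 × 334 = 334
  C-H: 6 × 419 = 2514
  Σ(broken) = 2848 kJ
Bonds formed (products):
  C-H: 4 × 419 = 1676
  C=C: 1 × 627 = 627
  H-H: 1 × 431 = 431
  Σ(formed) = 2734 kJ
ΔH = Σ(broken) − Σ(formed) = 2848 − 2734 = +114 kJ
For 5× the reaction as written: 5 × (+114) = +570 kJ

ΔH = +570 kJ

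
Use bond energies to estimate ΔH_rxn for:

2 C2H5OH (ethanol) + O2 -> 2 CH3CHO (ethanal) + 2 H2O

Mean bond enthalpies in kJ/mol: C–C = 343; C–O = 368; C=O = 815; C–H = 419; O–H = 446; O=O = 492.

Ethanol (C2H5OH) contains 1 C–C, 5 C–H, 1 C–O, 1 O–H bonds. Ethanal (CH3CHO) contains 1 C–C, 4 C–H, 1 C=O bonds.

Bonds broken (reactants):
  C–C: 2 × 343 = 686
  C–H: 10 × 419 = 4190
  C–O: 2 × 368 = 736
  O–H: 2 × 446 = 892
  O=O: 1 × 492 = 492
  Σ(broken) = 6996 kJ
Bonds formed (products):
  C–C: 2 × 343 = 686
  C–H: 8 × 419 = 3352
  C=O: 2 × 815 = 1630
  O–H: 4 × 446 = 1784
  Σ(formed) = 7452 kJ
ΔH = Σ(broken) − Σ(formed) = 6996 − 7452 = −456 kJ

ΔH ≈ −456 kJ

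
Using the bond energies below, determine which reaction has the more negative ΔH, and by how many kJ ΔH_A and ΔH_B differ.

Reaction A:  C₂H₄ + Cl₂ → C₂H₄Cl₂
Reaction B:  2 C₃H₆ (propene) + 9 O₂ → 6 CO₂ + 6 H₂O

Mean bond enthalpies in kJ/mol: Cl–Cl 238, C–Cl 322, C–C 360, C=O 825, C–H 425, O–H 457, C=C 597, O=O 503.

Reaction B, by 3674 kJ

Reaction A:
  Bonds broken (reactants):
    C–H: 4 × 425 = 1700
    C=C: 1 × 597 = 597
    Cl–Cl: 1 × 238 = 238
    Σ(broken) = 2535 kJ
  Bonds formed (products):
    C–C: 1 × 360 = 360
    C–Cl: 2 × 322 = 644
    C–H: 4 × 425 = 1700
    Σ(formed) = 2704 kJ
  ΔH_A = 2535 − 2704 = −169 kJ
Reaction B:
  Bonds broken (reactants):
    C–C: 2 × 360 = 720
    C–H: 12 × 425 = 5100
    C=C: 2 × 597 = 1194
    O=O: 9 × 503 = 4527
    Σ(broken) = 11541 kJ
  Bonds formed (products):
    C=O: 12 × 825 = 9900
    O–H: 12 × 457 = 5484
    Σ(formed) = 15384 kJ
  ΔH_B = 11541 − 15384 = −3843 kJ
ΔH_A − ΔH_B = +3674 kJ, so reaction B has the more negative ΔH; |ΔH_A − ΔH_B| = 3674 kJ.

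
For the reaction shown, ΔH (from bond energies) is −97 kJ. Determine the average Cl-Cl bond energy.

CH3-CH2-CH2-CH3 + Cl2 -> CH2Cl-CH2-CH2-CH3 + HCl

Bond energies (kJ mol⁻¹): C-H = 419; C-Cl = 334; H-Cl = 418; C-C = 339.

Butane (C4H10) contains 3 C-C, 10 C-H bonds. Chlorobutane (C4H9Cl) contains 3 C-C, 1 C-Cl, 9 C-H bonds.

D(Cl-Cl) ≈ 236 kJ/mol

Let D be the Cl-Cl bond energy.
Σ(broken) = 3×339 + 10×419 + 1×D = 5207 + D
Σ(formed) = 3×339 + 1×334 + 9×419 + 1×418 = 5540
ΔH = Σ(broken) − Σ(formed) = (5207 + D) − (5540) = −333 + D
Setting this equal to −97 kJ gives D = 236 kJ/mol.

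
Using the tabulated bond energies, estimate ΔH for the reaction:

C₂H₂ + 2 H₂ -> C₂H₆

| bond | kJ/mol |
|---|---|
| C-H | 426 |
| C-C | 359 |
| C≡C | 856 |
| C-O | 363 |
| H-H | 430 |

Bonds broken (reactants):
  C≡C: 1 × 856 = 856
  C-H: 2 × 426 = 852
  H-H: 2 × 430 = 860
  Σ(broken) = 2568 kJ
Bonds formed (products):
  C-C: 1 × 359 = 359
  C-H: 6 × 426 = 2556
  Σ(formed) = 2915 kJ
ΔH = Σ(broken) − Σ(formed) = 2568 − 2915 = −347 kJ

ΔH ≈ −347 kJ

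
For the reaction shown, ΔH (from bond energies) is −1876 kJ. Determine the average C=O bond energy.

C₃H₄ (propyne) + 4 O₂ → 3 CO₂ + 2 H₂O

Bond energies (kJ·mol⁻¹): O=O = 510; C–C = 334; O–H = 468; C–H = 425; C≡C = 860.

D(C=O) ≈ 823 kJ/mol

Let D be the C=O bond energy.
Σ(broken) = 1×860 + 1×334 + 4×425 + 4×510 = 4934
Σ(formed) = 6×D + 4×468 = 1872 + 6D
ΔH = Σ(broken) − Σ(formed) = (4934) − (1872 + 6D) = +3062 − 6D
Setting this equal to −1876 kJ gives 6D = 4938, so D = 823 kJ/mol.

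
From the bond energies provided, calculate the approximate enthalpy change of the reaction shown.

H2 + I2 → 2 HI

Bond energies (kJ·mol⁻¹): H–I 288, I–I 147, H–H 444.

Bonds broken (reactants):
  H–H: 1 × 444 = 444
  I–I: 1 × 147 = 147
  Σ(broken) = 591 kJ
Bonds formed (products):
  H–I: 2 × 288 = 576
  Σ(formed) = 576 kJ
ΔH = Σ(broken) − Σ(formed) = 591 − 576 = +15 kJ

ΔH ≈ +15 kJ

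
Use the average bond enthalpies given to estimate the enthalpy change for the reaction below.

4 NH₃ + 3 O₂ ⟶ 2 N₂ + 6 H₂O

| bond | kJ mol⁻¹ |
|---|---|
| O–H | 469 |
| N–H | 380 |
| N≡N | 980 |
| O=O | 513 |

ΔH ≈ −1489 kJ

Bonds broken (reactants):
  N–H: 12 × 380 = 4560
  O=O: 3 × 513 = 1539
  Σ(broken) = 6099 kJ
Bonds formed (products):
  N≡N: 2 × 980 = 1960
  O–H: 12 × 469 = 5628
  Σ(formed) = 7588 kJ
ΔH = Σ(broken) − Σ(formed) = 6099 − 7588 = −1489 kJ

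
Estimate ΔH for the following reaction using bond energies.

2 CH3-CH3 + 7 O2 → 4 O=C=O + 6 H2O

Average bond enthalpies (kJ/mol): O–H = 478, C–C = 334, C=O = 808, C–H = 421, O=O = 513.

ΔH ≈ −2889 kJ

Bonds broken (reactants):
  C–C: 2 × 334 = 668
  C–H: 12 × 421 = 5052
  O=O: 7 × 513 = 3591
  Σ(broken) = 9311 kJ
Bonds formed (products):
  C=O: 8 × 808 = 6464
  O–H: 12 × 478 = 5736
  Σ(formed) = 12200 kJ
ΔH = Σ(broken) − Σ(formed) = 9311 − 12200 = −2889 kJ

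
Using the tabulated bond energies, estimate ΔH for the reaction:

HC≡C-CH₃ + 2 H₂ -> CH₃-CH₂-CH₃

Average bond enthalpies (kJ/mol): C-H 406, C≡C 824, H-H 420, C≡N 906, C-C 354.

Bonds broken (reactants):
  C≡C: 1 × 824 = 824
  C-C: 1 × 354 = 354
  C-H: 4 × 406 = 1624
  H-H: 2 × 420 = 840
  Σ(broken) = 3642 kJ
Bonds formed (products):
  C-C: 2 × 354 = 708
  C-H: 8 × 406 = 3248
  Σ(formed) = 3956 kJ
ΔH = Σ(broken) − Σ(formed) = 3642 − 3956 = −314 kJ

ΔH ≈ −314 kJ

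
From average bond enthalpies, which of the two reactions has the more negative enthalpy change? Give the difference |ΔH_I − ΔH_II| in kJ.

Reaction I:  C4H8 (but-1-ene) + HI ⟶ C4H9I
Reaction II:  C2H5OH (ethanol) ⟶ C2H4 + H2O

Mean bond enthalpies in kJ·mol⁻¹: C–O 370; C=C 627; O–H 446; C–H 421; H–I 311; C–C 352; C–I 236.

Reaction I:
  Bonds broken (reactants):
    C–C: 2 × 352 = 704
    C–H: 8 × 421 = 3368
    C=C: 1 × 627 = 627
    H–I: 1 × 311 = 311
    Σ(broken) = 5010 kJ
  Bonds formed (products):
    C–C: 3 × 352 = 1056
    C–H: 9 × 421 = 3789
    C–I: 1 × 236 = 236
    Σ(formed) = 5081 kJ
  ΔH_I = 5010 − 5081 = −71 kJ
Reaction II:
  Bonds broken (reactants):
    C–C: 1 × 352 = 352
    C–H: 5 × 421 = 2105
    C–O: 1 × 370 = 370
    O–H: 1 × 446 = 446
    Σ(broken) = 3273 kJ
  Bonds formed (products):
    C–H: 4 × 421 = 1684
    C=C: 1 × 627 = 627
    O–H: 2 × 446 = 892
    Σ(formed) = 3203 kJ
  ΔH_II = 3273 − 3203 = +70 kJ
ΔH_I − ΔH_II = −141 kJ, so reaction I has the more negative ΔH; |ΔH_I − ΔH_II| = 141 kJ.

Reaction I, by 141 kJ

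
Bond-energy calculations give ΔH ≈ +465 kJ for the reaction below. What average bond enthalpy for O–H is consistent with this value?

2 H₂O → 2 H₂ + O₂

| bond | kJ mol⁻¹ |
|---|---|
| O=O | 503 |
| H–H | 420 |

Let D be the O–H bond energy.
Σ(broken) = 4×D = 4D
Σ(formed) = 2×420 + 1×503 = 1343
ΔH = Σ(broken) − Σ(formed) = (4D) − (1343) = −1343 + 4D
Setting this equal to +465 kJ gives 4D = 1808, so D = 452 kJ/mol.

D(O–H) ≈ 452 kJ/mol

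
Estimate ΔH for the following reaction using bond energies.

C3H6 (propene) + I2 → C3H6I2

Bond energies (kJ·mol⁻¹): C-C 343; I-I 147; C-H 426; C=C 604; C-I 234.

Bonds broken (reactants):
  C-C: 1 × 343 = 343
  C-H: 6 × 426 = 2556
  C=C: 1 × 604 = 604
  I-I: 1 × 147 = 147
  Σ(broken) = 3650 kJ
Bonds formed (products):
  C-C: 2 × 343 = 686
  C-H: 6 × 426 = 2556
  C-I: 2 × 234 = 468
  Σ(formed) = 3710 kJ
ΔH = Σ(broken) − Σ(formed) = 3650 − 3710 = −60 kJ

ΔH ≈ −60 kJ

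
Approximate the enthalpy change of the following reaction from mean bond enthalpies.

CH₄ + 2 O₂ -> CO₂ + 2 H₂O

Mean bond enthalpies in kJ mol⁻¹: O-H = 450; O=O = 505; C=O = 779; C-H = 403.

ΔH ≈ −736 kJ

Bonds broken (reactants):
  C-H: 4 × 403 = 1612
  O=O: 2 × 505 = 1010
  Σ(broken) = 2622 kJ
Bonds formed (products):
  C=O: 2 × 779 = 1558
  O-H: 4 × 450 = 1800
  Σ(formed) = 3358 kJ
ΔH = Σ(broken) − Σ(formed) = 2622 − 3358 = −736 kJ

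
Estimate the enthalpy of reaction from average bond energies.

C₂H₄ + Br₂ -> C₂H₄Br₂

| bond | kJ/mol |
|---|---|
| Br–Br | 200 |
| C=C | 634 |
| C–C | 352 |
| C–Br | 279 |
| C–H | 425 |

Bonds broken (reactants):
  Br–Br: 1 × 200 = 200
  C–H: 4 × 425 = 1700
  C=C: 1 × 634 = 634
  Σ(broken) = 2534 kJ
Bonds formed (products):
  C–Br: 2 × 279 = 558
  C–C: 1 × 352 = 352
  C–H: 4 × 425 = 1700
  Σ(formed) = 2610 kJ
ΔH = Σ(broken) − Σ(formed) = 2534 − 2610 = −76 kJ

ΔH ≈ −76 kJ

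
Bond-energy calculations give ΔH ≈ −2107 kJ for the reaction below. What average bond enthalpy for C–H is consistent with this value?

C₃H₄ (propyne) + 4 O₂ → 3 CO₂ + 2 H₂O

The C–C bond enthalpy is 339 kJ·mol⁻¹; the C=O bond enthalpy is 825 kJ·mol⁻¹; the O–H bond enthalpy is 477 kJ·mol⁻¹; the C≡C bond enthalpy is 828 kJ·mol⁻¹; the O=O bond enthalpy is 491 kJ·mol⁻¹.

D(C–H) ≈ 405 kJ/mol

Let D be the C–H bond energy.
Σ(broken) = 1×828 + 1×339 + 4×D + 4×491 = 3131 + 4D
Σ(formed) = 6×825 + 4×477 = 6858
ΔH = Σ(broken) − Σ(formed) = (3131 + 4D) − (6858) = −3727 + 4D
Setting this equal to −2107 kJ gives 4D = 1620, so D = 405 kJ/mol.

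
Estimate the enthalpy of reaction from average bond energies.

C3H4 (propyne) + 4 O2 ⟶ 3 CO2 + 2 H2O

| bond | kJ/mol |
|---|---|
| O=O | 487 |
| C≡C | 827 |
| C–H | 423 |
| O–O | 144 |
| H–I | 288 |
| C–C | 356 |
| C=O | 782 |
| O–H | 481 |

Bonds broken (reactants):
  C≡C: 1 × 827 = 827
  C–C: 1 × 356 = 356
  C–H: 4 × 423 = 1692
  O=O: 4 × 487 = 1948
  Σ(broken) = 4823 kJ
Bonds formed (products):
  C=O: 6 × 782 = 4692
  O–H: 4 × 481 = 1924
  Σ(formed) = 6616 kJ
ΔH = Σ(broken) − Σ(formed) = 4823 − 6616 = −1793 kJ

ΔH ≈ −1793 kJ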